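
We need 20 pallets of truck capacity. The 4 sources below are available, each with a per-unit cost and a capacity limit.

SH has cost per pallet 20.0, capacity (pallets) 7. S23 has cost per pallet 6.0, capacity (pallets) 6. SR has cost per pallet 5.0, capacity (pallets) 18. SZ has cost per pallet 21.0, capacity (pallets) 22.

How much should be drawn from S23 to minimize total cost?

Cheapest first:
Take 18 from SR at 5.0 ; need 2 more.
Take 2 from S23 at 6.0 to finish.
SH, SZ: unused.

2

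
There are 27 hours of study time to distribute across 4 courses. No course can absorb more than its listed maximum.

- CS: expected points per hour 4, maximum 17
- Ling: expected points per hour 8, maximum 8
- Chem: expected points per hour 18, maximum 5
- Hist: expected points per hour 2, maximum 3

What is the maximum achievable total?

Highest expected points per hour first: Chem 18 > Ling 8 > CS 4 > Hist 2.
Chem takes 5 to reach its cap of 5 — 22 left.
Give Ling 8 to hit its cap of 8 — 14 left.
Only 14 left; CS takes them to reach 14.
Total = 4×14 + 8×8 + 18×5 = 210.

210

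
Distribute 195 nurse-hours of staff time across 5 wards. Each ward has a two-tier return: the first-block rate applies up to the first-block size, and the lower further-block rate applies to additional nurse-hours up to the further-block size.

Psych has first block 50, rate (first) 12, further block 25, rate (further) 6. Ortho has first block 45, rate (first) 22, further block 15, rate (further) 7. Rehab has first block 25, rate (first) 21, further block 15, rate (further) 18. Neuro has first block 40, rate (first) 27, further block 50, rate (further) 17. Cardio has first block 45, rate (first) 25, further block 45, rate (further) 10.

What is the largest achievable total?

Rank every tier by rate: Neuro/first 27 > Cardio/first 25 > Ortho/first 22 > Rehab/first 21 > Rehab/second 18 > Neuro/second 17 > Psych/first 12 > Cardio/second 10 > Ortho/second 7 > Psych/second 6.
Fill Neuro first block (40 at 27) ; 155 left.
Fill Cardio first block (45 at 25) ; 110 left.
Ortho first at 22: fill all 45 ; 65 left.
Fill Rehab first block (25 at 21) ; 40 left.
Fill Rehab second block (15 at 18) ; 25 left.
25 remain; put them into Neuro second at 17.
Total = 27×40 + 25×45 + 22×45 + 21×25 + 18×15 + 17×25 = 4415.

4415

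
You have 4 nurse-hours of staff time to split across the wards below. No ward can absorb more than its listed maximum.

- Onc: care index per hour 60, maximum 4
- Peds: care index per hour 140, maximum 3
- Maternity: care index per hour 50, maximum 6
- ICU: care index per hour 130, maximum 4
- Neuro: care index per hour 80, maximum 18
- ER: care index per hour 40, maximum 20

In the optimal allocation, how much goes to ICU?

1

Highest care index per hour first: Peds 140 > ICU 130 > Neuro 80 > Onc 60 > Maternity 50 > ER 40.
Peds takes 3 to reach its cap of 3 ; 1 left.
ICU has room for 4 but only 1 remain, so it gets 1.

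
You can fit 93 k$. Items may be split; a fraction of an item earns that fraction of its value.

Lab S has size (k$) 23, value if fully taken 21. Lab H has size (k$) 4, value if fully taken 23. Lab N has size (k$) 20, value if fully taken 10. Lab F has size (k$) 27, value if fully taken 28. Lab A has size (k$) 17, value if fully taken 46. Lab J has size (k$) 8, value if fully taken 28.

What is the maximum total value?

Sort by value density: Lab H 23/4≈5.75, Lab J 28/8≈3.5, Lab A 46/17≈2.71, Lab F 28/27≈1.04, Lab S 21/23≈0.913, Lab N 10/20≈0.5.
Lab H: take in full, 4 k$ for value 23 — 89 left.
All 8 k$ of Lab J fit (value 28) — 81 remain.
Take all of Lab A (17 k$, value 46) — 64 k$ left.
All 27 k$ of Lab F fit (value 28) — 37 remain.
Lab S: take in full, 23 k$ for value 21 — 14 left.
Only 14 k$ remain; take 14/20 of Lab N for value 10×14/20 = 7.
Total value = 153.

153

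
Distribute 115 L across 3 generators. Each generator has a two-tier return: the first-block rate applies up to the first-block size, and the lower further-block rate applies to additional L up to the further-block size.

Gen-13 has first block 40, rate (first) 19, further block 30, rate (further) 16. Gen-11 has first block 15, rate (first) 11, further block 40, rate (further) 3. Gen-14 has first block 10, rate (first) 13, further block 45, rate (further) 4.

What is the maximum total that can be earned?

1615

Rank every tier by rate: Gen-13/tier1 19 > Gen-13/tier2 16 > Gen-14/tier1 13 > Gen-11/tier1 11 > Gen-14/tier2 4 > Gen-11/tier2 3.
Fill Gen-13 tier1 block (40 at 19) ; 75 left.
Fill Gen-13 tier2 block (30 at 16) ; 45 left.
Fill Gen-14 tier1 block (10 at 13) ; 35 left.
Gen-11/tier1 (11): +15 ; 20 left.
Gen-14 tier2 at 4: only 20 left, fill 20.
Total = 19×40 + 16×30 + 13×10 + 11×15 + 4×20 = 1615.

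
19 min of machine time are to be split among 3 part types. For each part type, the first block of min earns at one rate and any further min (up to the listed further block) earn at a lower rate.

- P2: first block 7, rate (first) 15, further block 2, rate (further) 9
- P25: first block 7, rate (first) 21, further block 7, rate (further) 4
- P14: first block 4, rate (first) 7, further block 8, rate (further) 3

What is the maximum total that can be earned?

291

Treat each block as its own option and order by rate: P25/T1 21 > P2/T1 15 > P2/T2 9 > P14/T1 7 > P25/T2 4 > P14/T2 3.
P25 T1 at 21: fill all 7 — 12 left.
P2/T1 (15): +7 — 5 left.
P2 T2 at 9: fill all 2 — 3 left.
P14/T1: +3 of 4 at 7; pool empty.
Total = 21×7 + 15×7 + 9×2 + 7×3 = 291.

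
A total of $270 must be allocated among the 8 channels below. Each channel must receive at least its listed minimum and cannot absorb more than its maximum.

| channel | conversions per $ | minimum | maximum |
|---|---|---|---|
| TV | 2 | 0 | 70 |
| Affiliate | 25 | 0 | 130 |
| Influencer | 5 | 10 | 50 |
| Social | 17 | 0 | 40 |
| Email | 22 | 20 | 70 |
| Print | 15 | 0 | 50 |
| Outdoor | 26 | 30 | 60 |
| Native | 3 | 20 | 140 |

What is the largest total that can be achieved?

6020

Meeting every minimum uses 0+0+10+0+20+0+30+20 = 80 $, leaving 190.
Highest conversions per $ first: Outdoor 26 > Affiliate 25 > Email 22 > Social 17 > Print 15 > Influencer 5 > Native 3 > TV 2.
Outdoor takes 30 more to reach its cap of 60 — 160 left.
Affiliate takes 130 more to reach its cap of 130 — 30 left.
Email: +30 (room for 50) → 50. Pool exhausted.
Total = 25×130 + 5×10 + 22×50 + 26×60 + 3×20 = 6020.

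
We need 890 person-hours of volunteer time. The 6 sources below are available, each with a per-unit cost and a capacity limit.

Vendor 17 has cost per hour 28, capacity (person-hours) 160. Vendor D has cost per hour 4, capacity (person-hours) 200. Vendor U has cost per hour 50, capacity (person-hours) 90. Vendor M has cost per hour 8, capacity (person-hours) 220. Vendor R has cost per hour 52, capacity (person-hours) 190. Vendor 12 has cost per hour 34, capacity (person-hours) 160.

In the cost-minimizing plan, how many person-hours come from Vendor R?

Use sources in increasing cost order.
Vendor D at 4: take all 200 person-hours → 690 still needed.
Vendor M at 8: take all 220 person-hours → 470 still needed.
Vendor 17 at 28: take all 160 person-hours → 310 still needed.
Vendor 12 at 34: take all 160 person-hours → 150 still needed.
Vendor U at 50: take all 90 person-hours → 60 still needed.
Take 60 from Vendor R at 52 to finish.

60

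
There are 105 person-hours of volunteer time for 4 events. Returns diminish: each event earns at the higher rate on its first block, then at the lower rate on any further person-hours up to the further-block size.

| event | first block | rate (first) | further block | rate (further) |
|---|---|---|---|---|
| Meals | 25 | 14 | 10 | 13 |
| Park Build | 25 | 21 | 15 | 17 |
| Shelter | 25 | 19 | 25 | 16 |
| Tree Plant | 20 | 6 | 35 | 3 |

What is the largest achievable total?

Treat each block as its own option and order by rate: Park Build/first 21 > Shelter/first 19 > Park Build/second 17 > Shelter/second 16 > Meals/first 14 > Meals/second 13 > Tree Plant/first 6 > Tree Plant/second 3.
Fill Park Build first block (25 at 21) → 80 left.
Fill Shelter first block (25 at 19) → 55 left.
Fill Park Build second block (15 at 17) → 40 left.
Fill Shelter second block (25 at 16) → 15 left.
Meals/first: +15 of 25 at 14; pool empty.
Total = 21×25 + 19×25 + 17×15 + 16×25 + 14×15 = 1865.

1865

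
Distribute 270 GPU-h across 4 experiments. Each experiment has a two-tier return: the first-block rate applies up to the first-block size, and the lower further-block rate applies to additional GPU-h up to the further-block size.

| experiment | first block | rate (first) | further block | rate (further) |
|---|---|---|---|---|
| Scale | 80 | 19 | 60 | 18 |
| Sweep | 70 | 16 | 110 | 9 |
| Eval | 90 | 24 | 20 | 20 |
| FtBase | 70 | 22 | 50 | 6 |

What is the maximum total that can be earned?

Order all 8 blocks by rate: Eval/T1 24 > FtBase/T1 22 > Eval/T2 20 > Scale/T1 19 > Scale/T2 18 > Sweep/T1 16 > Sweep/T2 9 > FtBase/T2 6.
Eval T1 at 24: fill all 90 ; 180 left.
FtBase/T1 (22): +70 ; 110 left.
Eval/T2 (20): +20 ; 90 left.
Fill Scale T1 block (80 at 19) ; 10 left.
Scale/T2: +10 of 60 at 18; pool empty.
Total = 24×90 + 22×70 + 20×20 + 19×80 + 18×10 = 5800.

5800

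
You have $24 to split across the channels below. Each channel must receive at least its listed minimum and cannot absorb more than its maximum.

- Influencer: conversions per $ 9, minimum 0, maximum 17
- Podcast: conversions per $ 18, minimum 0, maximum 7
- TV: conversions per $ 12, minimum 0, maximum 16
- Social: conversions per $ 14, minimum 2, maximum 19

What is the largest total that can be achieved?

Meeting every minimum uses 0+0+0+2 = 2 $, leaving 22.
Order the channels by conversions per $: Podcast 18 > Social 14 > TV 12 > Influencer 9.
Give Podcast 7 more to hit its cap of 7 — 15 left.
Social: +15 (room for 17) → 17. Pool exhausted.
Total = 18×7 + 14×17 = 364.

364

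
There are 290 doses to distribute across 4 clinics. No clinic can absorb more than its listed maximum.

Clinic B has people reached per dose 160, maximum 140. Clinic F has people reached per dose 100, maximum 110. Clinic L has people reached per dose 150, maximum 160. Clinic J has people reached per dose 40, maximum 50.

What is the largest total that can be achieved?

44900

Order the clinics by people reached per dose: Clinic B 160 > Clinic L 150 > Clinic F 100 > Clinic J 40.
Give Clinic B 140 to hit its cap of 140 → 150 left.
Only 150 left; Clinic L takes them to reach 150.
Total = 160×140 + 150×150 = 44900.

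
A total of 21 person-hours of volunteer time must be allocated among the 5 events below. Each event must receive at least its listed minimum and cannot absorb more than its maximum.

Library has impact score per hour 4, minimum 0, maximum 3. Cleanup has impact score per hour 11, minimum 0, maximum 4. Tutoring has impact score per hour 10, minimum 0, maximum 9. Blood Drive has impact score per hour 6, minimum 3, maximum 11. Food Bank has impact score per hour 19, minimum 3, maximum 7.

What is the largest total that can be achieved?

265

Meeting every minimum uses 0+0+0+3+3 = 6 person-hours, leaving 15.
Rank by impact score per hour: Food Bank 19 > Cleanup 11 > Tutoring 10 > Blood Drive 6 > Library 4.
Give Food Bank 4 more to hit its cap of 7 — 11 left.
Give Cleanup 4 more to hit its cap of 4 — 7 left.
Tutoring has room for 9 more but only 7 remain, so it gets 7.
Total = 11×4 + 10×7 + 6×3 + 19×7 = 265.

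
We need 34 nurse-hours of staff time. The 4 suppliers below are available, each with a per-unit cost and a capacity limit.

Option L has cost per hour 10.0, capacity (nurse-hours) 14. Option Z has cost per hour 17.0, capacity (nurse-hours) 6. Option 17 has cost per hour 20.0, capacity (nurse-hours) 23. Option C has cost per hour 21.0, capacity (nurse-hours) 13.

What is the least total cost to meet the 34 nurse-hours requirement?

522

Cheapest first:
Option L at 10.0: take all 14 nurse-hours ; 20 still needed.
Take 6 from Option Z at 17.0 ; need 14 more.
Take 14 from Option 17 at 20.0 to finish.
Option C: unused.
Cost = 14×10.0 + 6×17.0 + 14×20.0 = 522.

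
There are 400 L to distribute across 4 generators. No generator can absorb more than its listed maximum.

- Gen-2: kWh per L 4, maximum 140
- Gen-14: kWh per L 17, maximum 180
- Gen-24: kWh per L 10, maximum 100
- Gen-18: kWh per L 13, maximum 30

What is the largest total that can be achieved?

Highest kWh per L first: Gen-14 17 > Gen-18 13 > Gen-24 10 > Gen-2 4.
Give Gen-14 180 to hit its cap of 180 → 220 left.
Give Gen-18 30 to hit its cap of 30 → 190 left.
Gen-24 takes 100 to reach its cap of 100 → 90 left.
Only 90 left; Gen-2 takes them to reach 90.
Total = 4×90 + 17×180 + 10×100 + 13×30 = 4810.

4810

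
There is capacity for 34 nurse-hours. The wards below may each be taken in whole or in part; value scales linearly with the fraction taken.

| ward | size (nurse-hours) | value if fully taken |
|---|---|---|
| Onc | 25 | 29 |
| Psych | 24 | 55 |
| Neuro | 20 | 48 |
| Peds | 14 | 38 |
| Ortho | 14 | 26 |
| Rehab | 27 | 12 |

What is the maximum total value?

86

Best value per unit of size first: Peds 38/14≈2.71, Neuro 48/20≈2.4, Psych 55/24≈2.29, Ortho 26/14≈1.86, Onc 29/25≈1.16, Rehab 12/27≈0.444.
All 14 nurse-hours of Peds fit (value 38) — 20 remain.
Neuro: take in full, 20 nurse-hours for value 48 — 0 left.
Total value = 86.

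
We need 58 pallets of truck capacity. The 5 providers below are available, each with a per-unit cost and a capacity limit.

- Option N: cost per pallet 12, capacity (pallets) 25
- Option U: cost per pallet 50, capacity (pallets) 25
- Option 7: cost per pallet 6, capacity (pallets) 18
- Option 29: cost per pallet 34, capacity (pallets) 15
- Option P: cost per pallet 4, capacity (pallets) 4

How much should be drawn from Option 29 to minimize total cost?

11

Cheapest first:
Option P at 4: take all 4 pallets — 54 still needed.
Option 7 at 6: take all 18 pallets — 36 still needed.
Option N at 12: take all 25 pallets — 11 still needed.
Option 29 (34): take the remaining 11 — done.
Option U: unused.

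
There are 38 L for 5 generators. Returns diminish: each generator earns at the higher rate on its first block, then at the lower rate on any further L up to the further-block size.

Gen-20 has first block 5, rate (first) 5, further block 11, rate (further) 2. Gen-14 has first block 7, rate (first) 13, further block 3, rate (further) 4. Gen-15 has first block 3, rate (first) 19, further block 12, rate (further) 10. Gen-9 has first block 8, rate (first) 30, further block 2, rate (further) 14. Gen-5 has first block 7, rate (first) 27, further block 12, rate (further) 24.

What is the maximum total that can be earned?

880

Treat each block as its own option and order by rate: Gen-9/first 30 > Gen-5/first 27 > Gen-5/second 24 > Gen-15/first 19 > Gen-9/second 14 > Gen-14/first 13 > Gen-15/second 10 > Gen-20/first 5 > Gen-14/second 4 > Gen-20/second 2.
Gen-9/first (30): +8 ; 30 left.
Gen-5 first at 27: fill all 7 ; 23 left.
Fill Gen-5 second block (12 at 24) ; 11 left.
Gen-15/first (19): +3 ; 8 left.
Gen-9 second at 14: fill all 2 ; 6 left.
Gen-14/first: +6 of 7 at 13; pool empty.
Total = 30×8 + 27×7 + 24×12 + 19×3 + 14×2 + 13×6 = 880.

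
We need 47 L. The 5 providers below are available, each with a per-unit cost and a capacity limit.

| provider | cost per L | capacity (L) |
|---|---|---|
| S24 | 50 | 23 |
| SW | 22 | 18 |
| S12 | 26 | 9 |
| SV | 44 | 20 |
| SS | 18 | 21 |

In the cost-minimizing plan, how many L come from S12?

8

Fill from the cheapest provider first.
SS (18): use full 21 ; 26 L to go.
Take 18 from SW at 22 ; need 8 more.
S12 at 26: take 8 of its 9 ; requirement met.
SV, S24: unused.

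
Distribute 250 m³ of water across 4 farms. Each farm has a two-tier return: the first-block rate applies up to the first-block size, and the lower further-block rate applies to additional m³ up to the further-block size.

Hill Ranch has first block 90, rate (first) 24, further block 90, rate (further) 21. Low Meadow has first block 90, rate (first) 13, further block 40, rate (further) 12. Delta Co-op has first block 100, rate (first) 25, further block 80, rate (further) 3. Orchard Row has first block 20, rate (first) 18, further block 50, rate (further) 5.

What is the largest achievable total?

5920

Treat each block as its own option and order by rate: Delta Co-op/tier1 25 > Hill Ranch/tier1 24 > Hill Ranch/tier2 21 > Orchard Row/tier1 18 > Low Meadow/tier1 13 > Low Meadow/tier2 12 > Orchard Row/tier2 5 > Delta Co-op/tier2 3.
Fill Delta Co-op tier1 block (100 at 25) — 150 left.
Fill Hill Ranch tier1 block (90 at 24) — 60 left.
Hill Ranch tier2 at 21: only 60 left, fill 60.
Total = 25×100 + 24×90 + 21×60 = 5920.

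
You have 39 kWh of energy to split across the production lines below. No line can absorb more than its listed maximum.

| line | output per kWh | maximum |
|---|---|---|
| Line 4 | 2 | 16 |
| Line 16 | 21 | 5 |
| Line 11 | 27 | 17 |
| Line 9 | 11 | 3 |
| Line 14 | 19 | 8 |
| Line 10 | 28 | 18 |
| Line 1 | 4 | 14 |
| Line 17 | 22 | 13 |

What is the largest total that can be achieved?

1051

Rank by output per kWh: Line 10 28 > Line 11 27 > Line 17 22 > Line 16 21 > Line 14 19 > Line 9 11 > Line 1 4 > Line 4 2.
Give Line 10 18 to hit its cap of 18 ; 21 left.
Line 11 takes 17 to reach its cap of 17 ; 4 left.
Only 4 left; Line 17 takes them to reach 4.
Total = 27×17 + 28×18 + 22×4 = 1051.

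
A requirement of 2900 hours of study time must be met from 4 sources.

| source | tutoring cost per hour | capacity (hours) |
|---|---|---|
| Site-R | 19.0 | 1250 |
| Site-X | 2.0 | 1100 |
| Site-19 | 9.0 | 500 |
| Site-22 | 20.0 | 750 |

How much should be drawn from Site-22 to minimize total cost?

50

Cheapest first:
Site-X at 2.0: take all 1100 hours → 1800 still needed.
Take 500 from Site-19 at 9.0 → need 1300 more.
Site-R at 19.0: take all 1250 hours → 50 still needed.
Site-22 (20.0): take the remaining 50 → done.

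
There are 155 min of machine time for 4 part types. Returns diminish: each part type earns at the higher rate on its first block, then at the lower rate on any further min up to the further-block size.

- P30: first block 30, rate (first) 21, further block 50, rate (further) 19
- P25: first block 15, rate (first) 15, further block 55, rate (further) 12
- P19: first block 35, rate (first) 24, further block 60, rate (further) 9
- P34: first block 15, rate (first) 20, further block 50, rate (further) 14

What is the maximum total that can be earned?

Rank every tier by rate: P19/T1 24 > P30/T1 21 > P34/T1 20 > P30/T2 19 > P25/T1 15 > P34/T2 14 > P25/T2 12 > P19/T2 9.
Fill P19 T1 block (35 at 24) — 120 left.
P30 T1 at 21: fill all 30 — 90 left.
P34/T1 (20): +15 — 75 left.
P30 T2 at 19: fill all 50 — 25 left.
P25/T1 (15): +15 — 10 left.
P34/T2: +10 of 50 at 14; pool empty.
Total = 24×35 + 21×30 + 20×15 + 19×50 + 15×15 + 14×10 = 3085.

3085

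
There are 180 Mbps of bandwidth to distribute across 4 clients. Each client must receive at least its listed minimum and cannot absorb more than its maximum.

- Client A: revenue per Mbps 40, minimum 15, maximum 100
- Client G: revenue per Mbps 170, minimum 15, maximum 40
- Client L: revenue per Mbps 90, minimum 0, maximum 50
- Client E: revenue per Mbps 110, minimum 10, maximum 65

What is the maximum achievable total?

19450

Meeting every minimum uses 15+15+0+10 = 40 Mbps, leaving 140.
Rank by revenue per Mbps: Client G 170 > Client E 110 > Client L 90 > Client A 40.
Client G takes 25 more to reach its cap of 40 → 115 left.
Give Client E 55 more to hit its cap of 65 → 60 left.
Give Client L 50 more to hit its cap of 50 → 10 left.
Only 10 left; Client A takes them to reach 25.
Total = 40×25 + 170×40 + 90×50 + 110×65 = 19450.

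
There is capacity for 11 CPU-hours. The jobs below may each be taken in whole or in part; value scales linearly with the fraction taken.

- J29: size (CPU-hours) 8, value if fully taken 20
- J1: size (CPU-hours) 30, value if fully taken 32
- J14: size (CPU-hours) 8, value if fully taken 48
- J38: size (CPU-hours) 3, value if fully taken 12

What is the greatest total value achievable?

60

Sort by value density: J14 48/8≈6, J38 12/3≈4, J29 20/8≈2.5, J1 32/30≈1.07.
J14: take in full, 8 CPU-hours for value 48 ; 3 left.
Take all of J38 (3 CPU-hours, value 12) ; 0 CPU-hours left.
Total value = 60.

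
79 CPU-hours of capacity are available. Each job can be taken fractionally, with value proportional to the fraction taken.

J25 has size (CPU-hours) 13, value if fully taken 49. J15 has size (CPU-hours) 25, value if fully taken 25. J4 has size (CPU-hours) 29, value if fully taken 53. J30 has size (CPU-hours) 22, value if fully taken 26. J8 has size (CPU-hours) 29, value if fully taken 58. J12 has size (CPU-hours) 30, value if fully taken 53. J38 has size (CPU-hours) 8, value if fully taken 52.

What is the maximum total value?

Sort by value density: J38 52/8≈6.5, J25 49/13≈3.77, J8 58/29≈2, J4 53/29≈1.83, J12 53/30≈1.77, J30 26/22≈1.18, J15 25/25≈1.
All 8 CPU-hours of J38 fit (value 52) → 71 remain.
All 13 CPU-hours of J25 fit (value 49) → 58 remain.
All 29 CPU-hours of J8 fit (value 58) → 29 remain.
Take all of J4 (29 CPU-hours, value 53) → 0 CPU-hours left.
Total value = 212.

212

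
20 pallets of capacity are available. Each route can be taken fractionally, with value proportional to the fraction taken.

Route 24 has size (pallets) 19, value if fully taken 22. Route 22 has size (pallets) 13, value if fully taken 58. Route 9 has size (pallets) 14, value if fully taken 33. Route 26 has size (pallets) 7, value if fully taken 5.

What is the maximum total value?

Sort by value density: Route 22 58/13≈4.46, Route 9 33/14≈2.36, Route 24 22/19≈1.16, Route 26 5/7≈0.714.
Take all of Route 22 (13 pallets, value 58) — 7 pallets left.
7 pallets left: a 7/14 share of Route 9 gives 33×7/14 = 16.5.
Total value = 74.5.

74.5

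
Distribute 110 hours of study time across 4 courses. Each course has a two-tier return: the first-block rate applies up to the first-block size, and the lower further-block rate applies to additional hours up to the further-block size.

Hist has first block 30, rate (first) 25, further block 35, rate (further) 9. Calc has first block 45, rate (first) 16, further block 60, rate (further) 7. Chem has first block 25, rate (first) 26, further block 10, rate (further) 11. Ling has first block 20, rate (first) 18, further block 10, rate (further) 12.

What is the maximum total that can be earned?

2320

Rank every tier by rate: Chem/tier1 26 > Hist/tier1 25 > Ling/tier1 18 > Calc/tier1 16 > Ling/tier2 12 > Chem/tier2 11 > Hist/tier2 9 > Calc/tier2 7.
Chem/tier1 (26): +25 → 85 left.
Fill Hist tier1 block (30 at 25) → 55 left.
Ling tier1 at 18: fill all 20 → 35 left.
35 remain; put them into Calc tier1 at 16.
Total = 26×25 + 25×30 + 18×20 + 16×35 = 2320.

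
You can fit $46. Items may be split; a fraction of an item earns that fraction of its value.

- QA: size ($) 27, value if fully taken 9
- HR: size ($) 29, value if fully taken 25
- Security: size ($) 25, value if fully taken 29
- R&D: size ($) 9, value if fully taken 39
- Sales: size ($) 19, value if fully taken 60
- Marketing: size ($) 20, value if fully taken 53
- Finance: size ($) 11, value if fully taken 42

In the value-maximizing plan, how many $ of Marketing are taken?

Best value per unit of size first: R&D 39/9≈4.33, Finance 42/11≈3.82, Sales 60/19≈3.16, Marketing 53/20≈2.65, Security 29/25≈1.16, HR 25/29≈0.862, QA 9/27≈0.333.
R&D: take in full, 9 $ for value 39 — 37 left.
All 11 $ of Finance fit (value 42) — 26 remain.
Sales: take in full, 19 $ for value 60 — 7 left.
Only 7 $ remain; take 7/20 of Marketing for value 53×7/20 = 18.55.

7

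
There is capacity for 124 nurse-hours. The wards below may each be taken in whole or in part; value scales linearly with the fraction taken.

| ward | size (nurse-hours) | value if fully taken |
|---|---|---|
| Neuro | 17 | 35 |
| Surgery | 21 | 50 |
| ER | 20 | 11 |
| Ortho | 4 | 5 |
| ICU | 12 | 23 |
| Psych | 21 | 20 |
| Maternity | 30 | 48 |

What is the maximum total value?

Sort by value density: Surgery 50/21≈2.38, Neuro 35/17≈2.06, ICU 23/12≈1.92, Maternity 48/30≈1.6, Ortho 5/4≈1.25, Psych 20/21≈0.952, ER 11/20≈0.55.
Take all of Surgery (21 nurse-hours, value 50) → 103 nurse-hours left.
Neuro: take in full, 17 nurse-hours for value 35 → 86 left.
Take all of ICU (12 nurse-hours, value 23) → 74 nurse-hours left.
Take all of Maternity (30 nurse-hours, value 48) → 44 nurse-hours left.
Take all of Ortho (4 nurse-hours, value 5) → 40 nurse-hours left.
Psych: take in full, 21 nurse-hours for value 20 → 19 left.
19 nurse-hours left: a 19/20 share of ER gives 11×19/20 = 10.45.
Total value = 191.45.

191.45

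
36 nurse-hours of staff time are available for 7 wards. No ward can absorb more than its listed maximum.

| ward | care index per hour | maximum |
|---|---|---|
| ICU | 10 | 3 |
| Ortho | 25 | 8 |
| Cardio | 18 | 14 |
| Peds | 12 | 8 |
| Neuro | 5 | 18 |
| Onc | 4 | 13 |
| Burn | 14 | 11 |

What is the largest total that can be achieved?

642

Rank by care index per hour: Ortho 25 > Cardio 18 > Burn 14 > Peds 12 > ICU 10 > Neuro 5 > Onc 4.
Ortho: +8 to 8 (cap) — 28 left.
Give Cardio 14 to hit its cap of 14 — 14 left.
Burn takes 11 to reach its cap of 11 — 3 left.
Only 3 left; Peds takes them to reach 3.
Total = 25×8 + 18×14 + 12×3 + 14×11 = 642.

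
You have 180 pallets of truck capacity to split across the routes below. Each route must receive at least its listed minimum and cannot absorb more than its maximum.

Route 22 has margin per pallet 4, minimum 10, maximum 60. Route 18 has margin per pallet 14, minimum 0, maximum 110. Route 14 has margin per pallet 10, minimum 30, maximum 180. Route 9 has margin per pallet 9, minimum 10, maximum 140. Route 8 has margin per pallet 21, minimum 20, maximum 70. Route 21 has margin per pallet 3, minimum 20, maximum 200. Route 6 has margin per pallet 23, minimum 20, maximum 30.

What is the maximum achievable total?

Meeting every minimum uses 10+0+30+10+20+20+20 = 110 pallets, leaving 70.
Order the routes by margin per pallet: Route 6 23 > Route 8 21 > Route 18 14 > Route 14 10 > Route 9 9 > Route 22 4 > Route 21 3.
Give Route 6 10 more to hit its cap of 30 ; 60 left.
Route 8: +50 to 70 (cap) ; 10 left.
Route 18: +10 (room for 110) → 10. Pool exhausted.
Total = 4×10 + 14×10 + 10×30 + 9×10 + 21×70 + 3×20 + 23×30 = 2790.

2790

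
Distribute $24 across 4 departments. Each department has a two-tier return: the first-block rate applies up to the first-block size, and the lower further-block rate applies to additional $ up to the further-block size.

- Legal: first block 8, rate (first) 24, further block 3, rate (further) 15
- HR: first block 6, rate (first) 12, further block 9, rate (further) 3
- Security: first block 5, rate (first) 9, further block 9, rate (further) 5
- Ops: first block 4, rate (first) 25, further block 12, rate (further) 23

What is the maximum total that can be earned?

Order all 8 blocks by rate: Ops/T1 25 > Legal/T1 24 > Ops/T2 23 > Legal/T2 15 > HR/T1 12 > Security/T1 9 > Security/T2 5 > HR/T2 3.
Ops/T1 (25): +4 → 20 left.
Legal/T1 (24): +8 → 12 left.
Ops T2 at 23: fill all 12 → 0 left.
Total = 25×4 + 24×8 + 23×12 = 568.

568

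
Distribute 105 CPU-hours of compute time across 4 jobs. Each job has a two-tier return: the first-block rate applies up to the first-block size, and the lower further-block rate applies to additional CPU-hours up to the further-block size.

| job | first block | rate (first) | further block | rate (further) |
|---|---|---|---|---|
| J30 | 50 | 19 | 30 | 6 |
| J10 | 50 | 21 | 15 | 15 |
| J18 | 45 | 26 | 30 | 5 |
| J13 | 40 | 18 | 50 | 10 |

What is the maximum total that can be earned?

2410

Rank every tier by rate: J18/T1 26 > J10/T1 21 > J30/T1 19 > J13/T1 18 > J10/T2 15 > J13/T2 10 > J30/T2 6 > J18/T2 5.
J18/T1 (26): +45 ; 60 left.
Fill J10 T1 block (50 at 21) ; 10 left.
10 remain; put them into J30 T1 at 19.
Total = 26×45 + 21×50 + 19×10 = 2410.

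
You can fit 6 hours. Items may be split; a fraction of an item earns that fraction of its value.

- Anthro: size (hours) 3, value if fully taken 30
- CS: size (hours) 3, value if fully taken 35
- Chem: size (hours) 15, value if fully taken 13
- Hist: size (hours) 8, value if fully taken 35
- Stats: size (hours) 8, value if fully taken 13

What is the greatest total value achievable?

Sort by value density: CS 35/3≈11.7, Anthro 30/3≈10, Hist 35/8≈4.38, Stats 13/8≈1.62, Chem 13/15≈0.867.
CS: take in full, 3 hours for value 35 ; 3 left.
Anthro: take in full, 3 hours for value 30 ; 0 left.
Total value = 65.

65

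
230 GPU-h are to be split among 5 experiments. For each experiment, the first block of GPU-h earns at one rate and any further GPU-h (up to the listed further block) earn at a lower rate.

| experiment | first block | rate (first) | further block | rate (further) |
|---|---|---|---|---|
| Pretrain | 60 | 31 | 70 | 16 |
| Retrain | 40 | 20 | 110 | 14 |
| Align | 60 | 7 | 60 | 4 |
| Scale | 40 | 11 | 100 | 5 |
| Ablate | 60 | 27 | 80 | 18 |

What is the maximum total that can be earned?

5540

Treat each block as its own option and order by rate: Pretrain/first 31 > Ablate/first 27 > Retrain/first 20 > Ablate/second 18 > Pretrain/second 16 > Retrain/second 14 > Scale/first 11 > Align/first 7 > Scale/second 5 > Align/second 4.
Pretrain first at 31: fill all 60 ; 170 left.
Ablate/first (27): +60 ; 110 left.
Fill Retrain first block (40 at 20) ; 70 left.
Ablate/second: +70 of 80 at 18; pool empty.
Total = 31×60 + 27×60 + 20×40 + 18×70 = 5540.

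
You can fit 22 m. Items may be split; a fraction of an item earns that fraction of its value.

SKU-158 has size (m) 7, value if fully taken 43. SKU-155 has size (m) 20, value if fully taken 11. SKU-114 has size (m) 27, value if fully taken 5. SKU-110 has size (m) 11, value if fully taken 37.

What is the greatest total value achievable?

82.2

Sort by value density: SKU-158 43/7≈6.14, SKU-110 37/11≈3.36, SKU-155 11/20≈0.55, SKU-114 5/27≈0.185.
Take all of SKU-158 (7 m, value 43) → 15 m left.
SKU-110: take in full, 11 m for value 37 → 4 left.
Only 4 m remain; take 4/20 of SKU-155 for value 11×4/20 = 2.2.
Total value = 82.2.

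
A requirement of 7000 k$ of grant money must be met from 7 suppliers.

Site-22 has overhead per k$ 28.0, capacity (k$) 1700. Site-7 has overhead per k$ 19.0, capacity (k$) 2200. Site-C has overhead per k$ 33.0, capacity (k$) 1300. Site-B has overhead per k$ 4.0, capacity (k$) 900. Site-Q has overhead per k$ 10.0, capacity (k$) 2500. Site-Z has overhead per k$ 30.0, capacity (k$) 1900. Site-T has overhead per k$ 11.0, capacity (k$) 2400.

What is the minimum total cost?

77800

Cheapest first:
Site-B (4.0): use full 900 — 6100 k$ to go.
Site-Q (10.0): use full 2500 — 3600 k$ to go.
Take 2400 from Site-T at 11.0 — need 1200 more.
Site-7 (19.0): take the remaining 1200 — done.
Site-22, Site-Z, Site-C: unused.
Cost = 900×4.0 + 2500×10.0 + 2400×11.0 + 1200×19.0 = 77800.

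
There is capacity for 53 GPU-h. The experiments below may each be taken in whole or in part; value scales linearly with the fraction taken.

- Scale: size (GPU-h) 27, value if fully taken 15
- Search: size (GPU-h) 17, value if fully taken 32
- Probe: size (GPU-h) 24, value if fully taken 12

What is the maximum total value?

Sort by value density: Search 32/17≈1.88, Scale 15/27≈0.556, Probe 12/24≈0.5.
Take all of Search (17 GPU-h, value 32) → 36 GPU-h left.
Scale: take in full, 27 GPU-h for value 15 → 9 left.
Only 9 GPU-h remain; take 9/24 of Probe for value 12×9/24 = 4.5.
Total value = 51.5.

51.5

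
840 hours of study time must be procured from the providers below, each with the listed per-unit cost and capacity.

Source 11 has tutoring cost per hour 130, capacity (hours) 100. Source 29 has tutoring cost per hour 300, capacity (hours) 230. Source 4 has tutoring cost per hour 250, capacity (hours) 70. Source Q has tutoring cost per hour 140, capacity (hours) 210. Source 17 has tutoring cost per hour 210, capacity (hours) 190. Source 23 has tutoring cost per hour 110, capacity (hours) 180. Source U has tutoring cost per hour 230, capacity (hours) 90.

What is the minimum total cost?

Use providers in increasing cost order.
Source 23 at 110: take all 180 hours ; 660 still needed.
Take 100 from Source 11 at 130 ; need 560 more.
Source Q at 140: take all 210 hours ; 350 still needed.
Source 17 at 210: take all 190 hours ; 160 still needed.
Source U (230): use full 90 ; 70 hours to go.
Source 4 (250): use full 70 ; 0 hours to go.
Source 29: unused.
Cost = 180×110 + 100×130 + 210×140 + 190×210 + 90×230 + 70×250 = 140300.

140300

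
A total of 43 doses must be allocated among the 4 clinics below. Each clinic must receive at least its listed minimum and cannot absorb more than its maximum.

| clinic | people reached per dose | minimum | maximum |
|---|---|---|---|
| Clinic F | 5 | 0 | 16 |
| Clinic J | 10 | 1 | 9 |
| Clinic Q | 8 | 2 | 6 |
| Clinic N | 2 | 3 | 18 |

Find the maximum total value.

Meeting every minimum uses 0+1+2+3 = 6 doses, leaving 37.
Rank by people reached per dose: Clinic J 10 > Clinic Q 8 > Clinic F 5 > Clinic N 2.
Clinic J: +8 to 9 (cap) ; 29 left.
Clinic Q: +4 to 6 (cap) ; 25 left.
Clinic F: +16 to 16 (cap) ; 9 left.
Only 9 left; Clinic N takes them to reach 12.
Total = 5×16 + 10×9 + 8×6 + 2×12 = 242.

242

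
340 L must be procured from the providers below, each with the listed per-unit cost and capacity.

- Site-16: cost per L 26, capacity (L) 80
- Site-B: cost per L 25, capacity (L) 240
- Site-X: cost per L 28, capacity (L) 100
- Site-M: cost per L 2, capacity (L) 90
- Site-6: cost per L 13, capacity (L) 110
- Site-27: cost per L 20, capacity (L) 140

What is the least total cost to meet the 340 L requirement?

4410

Cheapest first:
Site-M at 2: take all 90 L → 250 still needed.
Site-6 at 13: take all 110 L → 140 still needed.
Site-27 at 20: take all 140 L → 0 still needed.
Site-B, Site-16, Site-X: unused.
Cost = 90×2 + 110×13 + 140×20 = 4410.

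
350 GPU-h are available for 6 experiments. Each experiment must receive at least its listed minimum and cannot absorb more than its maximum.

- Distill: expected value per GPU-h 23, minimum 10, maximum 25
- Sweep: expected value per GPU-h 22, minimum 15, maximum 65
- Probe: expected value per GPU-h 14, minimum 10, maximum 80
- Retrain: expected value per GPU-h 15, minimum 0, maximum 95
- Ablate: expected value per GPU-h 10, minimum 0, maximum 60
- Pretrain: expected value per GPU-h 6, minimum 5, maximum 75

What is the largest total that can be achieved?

5300

Meeting every minimum uses 10+15+10+0+0+5 = 40 GPU-h, leaving 310.
Order the experiments by expected value per GPU-h: Distill 23 > Sweep 22 > Retrain 15 > Probe 14 > Ablate 10 > Pretrain 6.
Distill takes 15 more to reach its cap of 25 → 295 left.
Give Sweep 50 more to hit its cap of 65 → 245 left.
Retrain takes 95 more to reach its cap of 95 → 150 left.
Give Probe 70 more to hit its cap of 80 → 80 left.
Ablate takes 60 more to reach its cap of 60 → 20 left.
Pretrain has room for 70 more but only 20 remain, so it gets 25.
Total = 23×25 + 22×65 + 14×80 + 15×95 + 10×60 + 6×25 = 5300.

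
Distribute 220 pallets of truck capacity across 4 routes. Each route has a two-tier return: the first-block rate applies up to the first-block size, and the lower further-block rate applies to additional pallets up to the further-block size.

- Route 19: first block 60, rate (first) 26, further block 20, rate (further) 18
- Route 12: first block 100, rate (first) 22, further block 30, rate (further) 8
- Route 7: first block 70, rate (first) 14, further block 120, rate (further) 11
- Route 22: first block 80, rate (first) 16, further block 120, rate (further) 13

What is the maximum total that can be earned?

Treat each block as its own option and order by rate: Route 19/first 26 > Route 12/first 22 > Route 19/second 18 > Route 22/first 16 > Route 7/first 14 > Route 22/second 13 > Route 7/second 11 > Route 12/second 8.
Route 19/first (26): +60 ; 160 left.
Route 12/first (22): +100 ; 60 left.
Route 19 second at 18: fill all 20 ; 40 left.
Route 22 first at 16: only 40 left, fill 40.
Total = 26×60 + 22×100 + 18×20 + 16×40 = 4760.

4760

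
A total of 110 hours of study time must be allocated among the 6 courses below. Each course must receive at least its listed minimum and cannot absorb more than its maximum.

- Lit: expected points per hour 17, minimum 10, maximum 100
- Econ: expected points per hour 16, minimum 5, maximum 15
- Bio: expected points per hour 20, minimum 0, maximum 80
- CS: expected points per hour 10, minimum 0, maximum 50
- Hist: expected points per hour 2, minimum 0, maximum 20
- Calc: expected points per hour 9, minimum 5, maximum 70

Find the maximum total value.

2065

Meeting every minimum uses 10+5+0+0+0+5 = 20 hours, leaving 90.
Highest expected points per hour first: Bio 20 > Lit 17 > Econ 16 > CS 10 > Calc 9 > Hist 2.
Bio takes 80 more to reach its cap of 80 ; 10 left.
Lit has room for 90 more but only 10 remain, so it gets 20.
Total = 17×20 + 16×5 + 20×80 + 9×5 = 2065.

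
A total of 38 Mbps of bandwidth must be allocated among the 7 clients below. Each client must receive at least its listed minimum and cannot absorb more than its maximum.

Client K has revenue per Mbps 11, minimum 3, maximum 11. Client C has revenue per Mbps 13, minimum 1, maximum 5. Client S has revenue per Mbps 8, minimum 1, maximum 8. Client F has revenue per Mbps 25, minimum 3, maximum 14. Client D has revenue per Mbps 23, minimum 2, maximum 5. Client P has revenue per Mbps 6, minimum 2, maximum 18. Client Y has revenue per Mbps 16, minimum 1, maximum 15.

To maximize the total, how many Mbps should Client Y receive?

Meeting every minimum uses 3+1+1+3+2+2+1 = 13 Mbps, leaving 25.
Rank by revenue per Mbps: Client F 25 > Client D 23 > Client Y 16 > Client C 13 > Client K 11 > Client S 8 > Client P 6.
Give Client F 11 more to hit its cap of 14 — 14 left.
Client D: +3 to 5 (cap) — 11 left.
Client Y has room for 14 more but only 11 remain, so it gets 12.

12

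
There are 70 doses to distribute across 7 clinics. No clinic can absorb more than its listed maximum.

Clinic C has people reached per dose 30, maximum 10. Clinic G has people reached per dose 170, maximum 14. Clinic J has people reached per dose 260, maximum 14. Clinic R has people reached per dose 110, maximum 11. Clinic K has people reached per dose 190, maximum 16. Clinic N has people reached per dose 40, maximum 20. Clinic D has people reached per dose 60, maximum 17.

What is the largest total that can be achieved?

11170

Highest people reached per dose first: Clinic J 260 > Clinic K 190 > Clinic G 170 > Clinic R 110 > Clinic D 60 > Clinic N 40 > Clinic C 30.
Clinic J: +14 to 14 (cap) — 56 left.
Clinic K takes 16 to reach its cap of 16 — 40 left.
Clinic G takes 14 to reach its cap of 14 — 26 left.
Give Clinic R 11 to hit its cap of 11 — 15 left.
Only 15 left; Clinic D takes them to reach 15.
Total = 170×14 + 260×14 + 110×11 + 190×16 + 60×15 = 11170.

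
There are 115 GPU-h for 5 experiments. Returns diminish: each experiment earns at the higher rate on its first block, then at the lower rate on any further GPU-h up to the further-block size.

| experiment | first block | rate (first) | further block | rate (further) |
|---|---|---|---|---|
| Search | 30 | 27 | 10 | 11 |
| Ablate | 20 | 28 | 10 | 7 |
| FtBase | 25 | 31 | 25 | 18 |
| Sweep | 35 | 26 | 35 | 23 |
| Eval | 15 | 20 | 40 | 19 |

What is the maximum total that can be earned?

3170

Treat each block as its own option and order by rate: FtBase/first 31 > Ablate/first 28 > Search/first 27 > Sweep/first 26 > Sweep/second 23 > Eval/first 20 > Eval/second 19 > FtBase/second 18 > Search/second 11 > Ablate/second 7.
Fill FtBase first block (25 at 31) ; 90 left.
Ablate/first (28): +20 ; 70 left.
Fill Search first block (30 at 27) ; 40 left.
Sweep first at 26: fill all 35 ; 5 left.
Sweep/second: +5 of 35 at 23; pool empty.
Total = 31×25 + 28×20 + 27×30 + 26×35 + 23×5 = 3170.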